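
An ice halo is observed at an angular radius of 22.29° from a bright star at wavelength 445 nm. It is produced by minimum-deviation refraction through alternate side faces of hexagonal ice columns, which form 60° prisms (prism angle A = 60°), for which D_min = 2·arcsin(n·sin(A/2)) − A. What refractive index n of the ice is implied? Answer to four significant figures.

1.316

Rearranging: n = sin((D_min + A)/2) / sin(A/2).
(D_min + A)/2 = (22.29° + 60°)/2 = 41.145°.
n = sin 41.145° / sin 30° = 0.6580 / 0.5000 = 1.3159.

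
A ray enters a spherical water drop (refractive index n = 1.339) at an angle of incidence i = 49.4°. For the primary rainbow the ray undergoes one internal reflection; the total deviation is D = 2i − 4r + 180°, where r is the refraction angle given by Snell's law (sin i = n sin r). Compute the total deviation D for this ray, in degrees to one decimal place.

sin r = sin 49.4° / 1.339 = 0.7593/1.339 = 0.5670; r = 34.54°.
D = 2·49.4° − 4·34.54° + 180° = 98.80° − 138.18° + 180° = 140.62°.

140.6°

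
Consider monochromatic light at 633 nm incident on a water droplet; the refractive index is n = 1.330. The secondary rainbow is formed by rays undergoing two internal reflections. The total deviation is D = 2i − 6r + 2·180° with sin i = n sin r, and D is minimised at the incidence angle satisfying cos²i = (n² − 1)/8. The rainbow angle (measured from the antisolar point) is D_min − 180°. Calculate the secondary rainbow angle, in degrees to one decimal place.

cos²i = (1.76890 − 1)/8 = 0.09611; i = arccos(0.31002) = 71.940°.
sin r = sin 71.940°/1.330 = 0.71483; r = 45.630°.
D_min = 2·71.940° − 6·45.630° + 360° = 230.101°.
Rainbow angle = D_min − 180° = 50.101°.

50.1°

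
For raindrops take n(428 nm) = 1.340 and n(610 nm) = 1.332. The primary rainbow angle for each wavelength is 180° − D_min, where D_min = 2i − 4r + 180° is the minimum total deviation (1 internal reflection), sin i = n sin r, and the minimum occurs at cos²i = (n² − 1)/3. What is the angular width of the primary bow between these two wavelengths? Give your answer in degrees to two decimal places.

At 428 nm (n = 1.340): cos²i = 0.26520 → i = 59.004°, r = 39.770°, D_min = 138.929°, rainbow angle = 41.071°.
At 610 nm (n = 1.332): cos²i = 0.25807 → i = 59.469°, r = 40.290°, D_min = 137.776°, rainbow angle = 42.224°.
Angular width = |41.071° − 42.224°| = 1.153°.

1.15°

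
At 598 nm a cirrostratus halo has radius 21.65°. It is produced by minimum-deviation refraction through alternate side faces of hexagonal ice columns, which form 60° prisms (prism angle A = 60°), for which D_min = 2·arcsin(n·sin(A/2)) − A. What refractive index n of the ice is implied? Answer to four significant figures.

Rearranging: n = sin((D_min + A)/2) / sin(A/2).
(D_min + A)/2 = (21.65° + 60°)/2 = 40.825°.
n = sin 40.825° / sin 30° = 0.6538 / 0.5000 = 1.3075.

1.308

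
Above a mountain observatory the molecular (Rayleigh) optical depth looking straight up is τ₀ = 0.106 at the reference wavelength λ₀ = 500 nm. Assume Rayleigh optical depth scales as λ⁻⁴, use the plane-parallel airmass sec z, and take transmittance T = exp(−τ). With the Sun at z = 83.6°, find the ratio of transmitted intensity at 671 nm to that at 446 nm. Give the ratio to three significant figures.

Airmass: sec 83.6° = 8.9711.
τ(671 nm) = 0.106 × (500/671)⁴ × 8.9711 = 0.106 × 0.3083 × 8.9711 = 0.2932.
τ(446 nm) = 0.106 × (500/446)⁴ × 8.9711 = 0.106 × 1.5796 × 8.9711 = 1.5021.
T(671)/T(446) = exp(τ_B − τ_A) = exp(1.2089) = 3.3498.

3.35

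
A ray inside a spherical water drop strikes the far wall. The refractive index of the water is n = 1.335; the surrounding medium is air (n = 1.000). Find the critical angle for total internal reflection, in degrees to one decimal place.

48.5°

sin θ_c = n_air / n = 1.000 / 1.335 = 0.7491.
θ_c = arcsin(0.7491) = 48.51°.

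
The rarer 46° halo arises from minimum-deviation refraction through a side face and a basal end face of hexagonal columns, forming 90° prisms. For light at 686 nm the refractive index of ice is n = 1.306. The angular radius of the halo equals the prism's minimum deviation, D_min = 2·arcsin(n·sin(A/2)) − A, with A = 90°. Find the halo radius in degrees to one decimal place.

n·sin(A/2) = 1.306 × sin 45° = 1.306 × 0.7071 = 0.9235.
D_min = 2·arcsin(0.9235) − 90° = 2 × 67.440° − 90° = 44.881°.

44.9°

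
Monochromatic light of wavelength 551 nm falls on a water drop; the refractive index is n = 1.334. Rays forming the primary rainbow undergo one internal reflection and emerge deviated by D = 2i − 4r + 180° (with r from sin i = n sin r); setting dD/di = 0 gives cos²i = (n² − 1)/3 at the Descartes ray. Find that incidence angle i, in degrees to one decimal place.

59.4°

cos²i = (1.334² − 1)/3 = (1.77956 − 1)/3 = 0.25985.
cos i = 0.50976, so i = 59.352°.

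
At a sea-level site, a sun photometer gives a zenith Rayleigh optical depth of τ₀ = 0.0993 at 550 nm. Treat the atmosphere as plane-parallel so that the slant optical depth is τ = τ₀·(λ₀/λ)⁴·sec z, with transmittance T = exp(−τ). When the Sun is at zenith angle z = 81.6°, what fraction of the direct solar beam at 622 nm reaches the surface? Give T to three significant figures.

0.660

sec 81.6° = 6.8454.
τ = 0.0993 × (550/622)⁴ × 6.8454 = 0.0993 × 0.6113 × 6.8454 = 0.4156.
T = exp(−0.4156) = 0.6600.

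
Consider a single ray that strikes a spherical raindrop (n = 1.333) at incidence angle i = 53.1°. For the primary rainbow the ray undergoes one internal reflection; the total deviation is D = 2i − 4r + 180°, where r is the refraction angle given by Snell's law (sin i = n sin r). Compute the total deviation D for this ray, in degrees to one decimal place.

138.7°

sin r = sin 53.1° / 1.333 = 0.7997/1.333 = 0.5999; r = 36.86°.
D = 2·53.1° − 4·36.86° + 180° = 106.20° − 147.45° + 180° = 138.75°.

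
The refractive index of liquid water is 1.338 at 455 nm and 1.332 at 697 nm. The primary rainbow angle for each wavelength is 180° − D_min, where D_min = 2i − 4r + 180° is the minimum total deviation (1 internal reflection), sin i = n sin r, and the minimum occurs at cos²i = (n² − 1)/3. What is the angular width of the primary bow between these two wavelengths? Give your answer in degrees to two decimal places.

At 455 nm (n = 1.338): cos²i = 0.26341 → i = 59.120°, r = 39.899°, D_min = 138.643°, rainbow angle = 41.357°.
At 697 nm (n = 1.332): cos²i = 0.25807 → i = 59.469°, r = 40.290°, D_min = 137.776°, rainbow angle = 42.224°.
Angular width = |41.357° − 42.224°| = 0.867°.

0.87°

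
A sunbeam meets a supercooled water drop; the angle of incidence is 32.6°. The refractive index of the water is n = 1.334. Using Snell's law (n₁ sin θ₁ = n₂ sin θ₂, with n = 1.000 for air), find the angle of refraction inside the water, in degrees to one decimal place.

Snell: sin θ_r = sin θ_i / n = sin 32.6° / 1.334 = 0.5388 / 1.334 = 0.4039.
θ_r = arcsin(0.4039) = 23.82°.

23.8°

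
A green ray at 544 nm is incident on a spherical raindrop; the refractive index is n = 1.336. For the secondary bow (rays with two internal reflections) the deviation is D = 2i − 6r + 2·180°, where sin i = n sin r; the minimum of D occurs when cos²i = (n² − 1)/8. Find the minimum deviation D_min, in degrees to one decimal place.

231.7°

cos²i = (1.78490 − 1)/8 = 0.09811; i = arccos(0.31323) = 71.746°.
sin r = sin 71.746°/1.336 = 0.71084; r = 45.303°.
D_min = 2·71.746° − 6·45.303° + 360° = 231.674°.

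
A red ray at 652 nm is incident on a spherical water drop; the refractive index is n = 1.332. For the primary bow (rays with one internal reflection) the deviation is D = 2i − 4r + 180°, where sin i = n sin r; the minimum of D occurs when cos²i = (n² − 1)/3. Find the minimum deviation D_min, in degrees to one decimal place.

cos²i = (1.77422 − 1)/3 = 0.25807; i = arccos(0.50801) = 59.469°.
sin r = sin 59.469°/1.332 = 0.64666; r = 40.290°.
D_min = 2·59.469° − 4·40.290° + 180° = 137.776°.

137.8°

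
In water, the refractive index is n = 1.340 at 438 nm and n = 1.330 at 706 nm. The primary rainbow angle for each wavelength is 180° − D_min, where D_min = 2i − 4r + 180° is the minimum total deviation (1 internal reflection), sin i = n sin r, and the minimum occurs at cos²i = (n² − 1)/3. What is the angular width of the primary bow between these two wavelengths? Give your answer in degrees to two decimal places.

At 438 nm (n = 1.340): cos²i = 0.26520 → i = 59.004°, r = 39.770°, D_min = 138.929°, rainbow angle = 41.071°.
At 706 nm (n = 1.330): cos²i = 0.25630 → i = 59.585°, r = 40.422°, D_min = 137.484°, rainbow angle = 42.516°.
Angular width = |41.071° − 42.516°| = 1.445°.

1.45°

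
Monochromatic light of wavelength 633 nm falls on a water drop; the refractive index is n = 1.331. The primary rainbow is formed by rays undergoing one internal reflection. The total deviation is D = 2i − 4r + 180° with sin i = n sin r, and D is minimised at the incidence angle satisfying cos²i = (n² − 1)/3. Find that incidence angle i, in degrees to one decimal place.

cos²i = (1.331² − 1)/3 = (1.77156 − 1)/3 = 0.25719.
cos i = 0.50714, so i = 59.527°.

59.5°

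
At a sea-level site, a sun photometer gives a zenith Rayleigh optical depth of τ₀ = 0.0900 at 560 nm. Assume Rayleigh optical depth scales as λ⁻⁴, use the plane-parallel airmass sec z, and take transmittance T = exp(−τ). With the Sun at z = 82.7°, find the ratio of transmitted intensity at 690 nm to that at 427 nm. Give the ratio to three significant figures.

5.98

Airmass: sec 82.7° = 7.8700.
τ(690 nm) = 0.0900 × (560/690)⁴ × 7.8700 = 0.0900 × 0.4339 × 7.8700 = 0.3073.
τ(427 nm) = 0.0900 × (560/427)⁴ × 7.8700 = 0.0900 × 2.9583 × 7.8700 = 2.0954.
T(690)/T(427) = exp(τ_B − τ_A) = exp(1.7881) = 5.9778.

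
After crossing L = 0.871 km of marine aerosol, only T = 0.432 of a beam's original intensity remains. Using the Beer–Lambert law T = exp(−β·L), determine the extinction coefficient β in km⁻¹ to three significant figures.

Beer–Lambert: T = exp(−βL) ⇒ β = −ln(T)/L = −ln(0.432)/0.871 = 0.8393/0.871 = 0.9636 km⁻¹.

0.964 km⁻¹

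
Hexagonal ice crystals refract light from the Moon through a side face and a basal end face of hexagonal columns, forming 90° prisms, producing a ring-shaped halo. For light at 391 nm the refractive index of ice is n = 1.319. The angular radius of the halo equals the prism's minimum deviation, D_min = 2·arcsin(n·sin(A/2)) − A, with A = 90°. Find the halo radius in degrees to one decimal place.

47.7°

n·sin(A/2) = 1.319 × sin 45° = 1.319 × 0.7071 = 0.9327.
D_min = 2·arcsin(0.9327) − 90° = 2 × 68.856° − 90° = 47.711°.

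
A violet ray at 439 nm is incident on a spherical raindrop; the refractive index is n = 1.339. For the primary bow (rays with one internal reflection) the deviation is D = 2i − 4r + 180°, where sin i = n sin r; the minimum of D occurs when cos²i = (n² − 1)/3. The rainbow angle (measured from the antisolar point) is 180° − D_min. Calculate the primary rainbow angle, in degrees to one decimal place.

cos²i = (1.79292 − 1)/3 = 0.26431; i = arccos(0.51411) = 59.062°.
sin r = sin 59.062°/1.339 = 0.64057; r = 39.834°.
D_min = 2·59.062° − 4·39.834° + 180° = 138.786°.
Rainbow angle = 180° − D_min = 41.214°.

41.2°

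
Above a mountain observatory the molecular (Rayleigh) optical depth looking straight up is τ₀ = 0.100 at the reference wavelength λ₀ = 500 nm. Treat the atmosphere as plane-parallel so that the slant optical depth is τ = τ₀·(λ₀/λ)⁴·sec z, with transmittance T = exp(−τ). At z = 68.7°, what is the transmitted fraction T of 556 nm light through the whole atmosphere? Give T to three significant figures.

sec 68.7° = 2.7529.
τ = 0.100 × (500/556)⁴ × 2.7529 = 0.100 × 0.6540 × 2.7529 = 0.1800.
T = exp(−0.1800) = 0.8352.

0.835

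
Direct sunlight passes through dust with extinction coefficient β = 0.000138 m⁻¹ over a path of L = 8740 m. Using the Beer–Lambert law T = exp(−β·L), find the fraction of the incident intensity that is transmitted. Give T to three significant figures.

τ = β·L = 0.000138 × 8740 = 1.2061.
T = exp(−1.2061) = 0.2994.

0.299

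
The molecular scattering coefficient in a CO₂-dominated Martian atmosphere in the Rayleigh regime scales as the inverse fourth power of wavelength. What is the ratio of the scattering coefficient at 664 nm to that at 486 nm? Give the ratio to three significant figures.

0.287

Rayleigh scattering ∝ λ⁻⁴, so the ratio of coefficients is the inverse fourth power of the wavelength ratio.
σ(664)/σ(486) = (486/664)⁴ = (0.7319)⁴ = 0.287.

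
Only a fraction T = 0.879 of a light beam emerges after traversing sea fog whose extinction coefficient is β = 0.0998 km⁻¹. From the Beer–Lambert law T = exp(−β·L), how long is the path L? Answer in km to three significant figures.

1.29 km

Beer–Lambert: T = exp(−βL) ⇒ L = −ln(T)/β = −ln(0.879)/0.0998 = 0.1290/0.0998 = 1.292 km.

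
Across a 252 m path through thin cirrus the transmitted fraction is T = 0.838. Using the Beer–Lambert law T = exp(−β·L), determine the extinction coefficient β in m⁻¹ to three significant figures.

0.000701 m⁻¹

Beer–Lambert: T = exp(−βL) ⇒ β = −ln(T)/L = −ln(0.838)/252 = 0.1767/252 = 0.0007013 m⁻¹.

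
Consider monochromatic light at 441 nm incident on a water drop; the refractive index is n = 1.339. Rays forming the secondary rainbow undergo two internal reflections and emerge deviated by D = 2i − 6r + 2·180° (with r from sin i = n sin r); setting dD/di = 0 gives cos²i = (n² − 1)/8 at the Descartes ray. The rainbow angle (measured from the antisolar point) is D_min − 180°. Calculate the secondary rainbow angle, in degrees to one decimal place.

cos²i = (1.79292 − 1)/8 = 0.09912; i = arccos(0.31483) = 71.650°.
sin r = sin 71.650°/1.339 = 0.70885; r = 45.141°.
D_min = 2·71.650° − 6·45.141° + 360° = 232.451°.
Rainbow angle = D_min − 180° = 52.451°.

52.5°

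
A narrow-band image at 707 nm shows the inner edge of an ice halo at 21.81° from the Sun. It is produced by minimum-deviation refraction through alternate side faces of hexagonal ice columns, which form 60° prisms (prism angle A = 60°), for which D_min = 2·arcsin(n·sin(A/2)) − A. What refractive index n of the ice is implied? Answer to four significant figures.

Rearranging: n = sin((D_min + A)/2) / sin(A/2).
(D_min + A)/2 = (21.81° + 60°)/2 = 40.905°.
n = sin 40.905° / sin 30° = 0.6548 / 0.5000 = 1.3096.

1.310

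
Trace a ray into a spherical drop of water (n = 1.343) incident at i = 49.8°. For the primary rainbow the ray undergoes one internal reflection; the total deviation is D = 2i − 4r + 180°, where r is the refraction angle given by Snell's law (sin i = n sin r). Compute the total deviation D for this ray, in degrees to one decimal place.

sin r = sin 49.8° / 1.343 = 0.7638/1.343 = 0.5687; r = 34.66°.
D = 2·49.8° − 4·34.66° + 180° = 99.60° − 138.65° + 180° = 140.95°.

141.0°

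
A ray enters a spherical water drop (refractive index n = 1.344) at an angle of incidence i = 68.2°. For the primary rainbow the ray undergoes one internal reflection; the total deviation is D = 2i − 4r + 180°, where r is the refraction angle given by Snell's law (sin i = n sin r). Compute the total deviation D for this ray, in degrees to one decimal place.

141.6°

sin r = sin 68.2° / 1.344 = 0.9285/1.344 = 0.6908; r = 43.70°.
D = 2·68.2° − 4·43.70° + 180° = 136.40° − 174.79° + 180° = 141.61°.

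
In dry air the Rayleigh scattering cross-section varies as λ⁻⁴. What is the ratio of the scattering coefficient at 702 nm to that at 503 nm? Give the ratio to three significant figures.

0.264

Rayleigh scattering ∝ λ⁻⁴, so the ratio of coefficients is the inverse fourth power of the wavelength ratio.
σ(702)/σ(503) = (503/702)⁴ = (0.7165)⁴ = 0.2636.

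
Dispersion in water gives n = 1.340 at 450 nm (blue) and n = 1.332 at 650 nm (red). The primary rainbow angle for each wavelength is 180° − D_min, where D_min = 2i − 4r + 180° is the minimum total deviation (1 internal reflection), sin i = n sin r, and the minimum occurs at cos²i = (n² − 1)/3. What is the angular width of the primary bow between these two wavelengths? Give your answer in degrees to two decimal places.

1.15°

At 450 nm (n = 1.340): cos²i = 0.26520 → i = 59.004°, r = 39.770°, D_min = 138.929°, rainbow angle = 41.071°.
At 650 nm (n = 1.332): cos²i = 0.25807 → i = 59.469°, r = 40.290°, D_min = 137.776°, rainbow angle = 42.224°.
Angular width = |41.071° − 42.224°| = 1.153°.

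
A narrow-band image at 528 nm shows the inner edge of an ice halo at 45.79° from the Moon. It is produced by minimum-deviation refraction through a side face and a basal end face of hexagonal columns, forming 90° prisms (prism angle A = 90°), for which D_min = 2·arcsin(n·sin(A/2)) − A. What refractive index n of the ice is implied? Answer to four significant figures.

1.310

Rearranging: n = sin((D_min + A)/2) / sin(A/2).
(D_min + A)/2 = (45.79° + 90°)/2 = 67.895°.
n = sin 67.895° / sin 45° = 0.9265 / 0.7071 = 1.3103.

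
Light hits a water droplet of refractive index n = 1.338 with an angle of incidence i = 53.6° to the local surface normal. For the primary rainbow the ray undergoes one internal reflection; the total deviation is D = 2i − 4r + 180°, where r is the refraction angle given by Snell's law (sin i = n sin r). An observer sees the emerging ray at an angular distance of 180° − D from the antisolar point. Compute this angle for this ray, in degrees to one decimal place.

sin r = sin 53.6° / 1.338 = 0.8049/1.338 = 0.6016; r = 36.98°.
D = 2·53.6° − 4·36.98° + 180° = 107.20° − 147.93° + 180° = 139.27°.
Angle from antisolar point = 180° − D = 40.73°.

40.7°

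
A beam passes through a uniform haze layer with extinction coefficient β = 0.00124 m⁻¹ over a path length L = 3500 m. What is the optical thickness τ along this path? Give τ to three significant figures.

τ = β·L = 0.00124 × 3500 = 4.3400.

4.34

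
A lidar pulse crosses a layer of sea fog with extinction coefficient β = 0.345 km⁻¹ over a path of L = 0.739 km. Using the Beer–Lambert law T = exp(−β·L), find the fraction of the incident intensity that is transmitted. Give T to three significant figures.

0.775

τ = β·L = 0.345 × 0.739 = 0.2550.
T = exp(−0.2550) = 0.7750.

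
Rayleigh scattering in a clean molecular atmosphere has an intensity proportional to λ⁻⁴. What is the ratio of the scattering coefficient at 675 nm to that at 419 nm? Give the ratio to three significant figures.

0.148

Rayleigh scattering ∝ λ⁻⁴, so the ratio of coefficients is the inverse fourth power of the wavelength ratio.
σ(675)/σ(419) = (419/675)⁴ = (0.6207)⁴ = 0.1485.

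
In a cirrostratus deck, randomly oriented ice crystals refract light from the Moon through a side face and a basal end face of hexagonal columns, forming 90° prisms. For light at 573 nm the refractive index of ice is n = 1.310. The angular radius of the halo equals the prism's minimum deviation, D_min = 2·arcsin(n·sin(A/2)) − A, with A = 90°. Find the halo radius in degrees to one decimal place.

n·sin(A/2) = 1.310 × sin 45° = 1.310 × 0.7071 = 0.9263.
D_min = 2·arcsin(0.9263) − 90° = 2 × 67.867° − 90° = 45.733°.

45.7°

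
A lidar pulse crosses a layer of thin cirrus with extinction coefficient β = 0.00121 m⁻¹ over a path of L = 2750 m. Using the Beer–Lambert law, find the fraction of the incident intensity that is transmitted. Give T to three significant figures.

0.0359

τ = β·L = 0.00121 × 2750 = 3.3275.
T = exp(−3.3275) = 0.0359.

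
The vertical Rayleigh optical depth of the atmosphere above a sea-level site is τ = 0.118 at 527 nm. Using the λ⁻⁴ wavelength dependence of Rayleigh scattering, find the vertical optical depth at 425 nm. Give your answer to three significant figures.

0.279

τ(425 nm) = τ(527 nm) × (527/425)⁴ = 0.118 × (1.2400)⁴ = 0.118 × 2.3642 = 0.2790.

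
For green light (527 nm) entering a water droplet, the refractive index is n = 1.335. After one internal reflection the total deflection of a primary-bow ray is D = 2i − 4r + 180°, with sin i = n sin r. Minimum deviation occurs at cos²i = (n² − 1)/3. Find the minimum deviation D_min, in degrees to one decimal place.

138.2°

cos²i = (1.78222 − 1)/3 = 0.26074; i = arccos(0.51063) = 59.294°.
sin r = sin 59.294°/1.335 = 0.64405; r = 40.094°.
D_min = 2·59.294° − 4·40.094° + 180° = 138.212°.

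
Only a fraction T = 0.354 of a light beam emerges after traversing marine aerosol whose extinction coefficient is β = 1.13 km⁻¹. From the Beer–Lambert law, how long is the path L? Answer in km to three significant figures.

Beer–Lambert: T = exp(−βL) ⇒ L = −ln(T)/β = −ln(0.354)/1.13 = 1.0385/1.13 = 0.919 km.

0.919 km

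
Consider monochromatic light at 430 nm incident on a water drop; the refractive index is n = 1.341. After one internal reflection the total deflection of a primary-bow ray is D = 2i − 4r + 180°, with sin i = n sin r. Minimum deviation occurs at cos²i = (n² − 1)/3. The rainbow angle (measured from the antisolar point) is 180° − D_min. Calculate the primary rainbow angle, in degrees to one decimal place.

40.9°

cos²i = (1.79828 − 1)/3 = 0.26609; i = arccos(0.51584) = 58.946°.
sin r = sin 58.946°/1.341 = 0.63884; r = 39.705°.
D_min = 2·58.946° − 4·39.705° + 180° = 139.071°.
Rainbow angle = 180° − D_min = 40.929°.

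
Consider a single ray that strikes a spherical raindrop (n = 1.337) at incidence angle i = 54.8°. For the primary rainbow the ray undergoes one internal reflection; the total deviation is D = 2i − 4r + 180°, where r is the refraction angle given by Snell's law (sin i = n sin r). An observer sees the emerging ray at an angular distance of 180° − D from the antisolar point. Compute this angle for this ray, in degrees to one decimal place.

sin r = sin 54.8° / 1.337 = 0.8171/1.337 = 0.6112; r = 37.67°.
D = 2·54.8° − 4·37.67° + 180° = 109.60° − 150.70° + 180° = 138.90°.
Angle from antisolar point = 180° − D = 41.10°.

41.1°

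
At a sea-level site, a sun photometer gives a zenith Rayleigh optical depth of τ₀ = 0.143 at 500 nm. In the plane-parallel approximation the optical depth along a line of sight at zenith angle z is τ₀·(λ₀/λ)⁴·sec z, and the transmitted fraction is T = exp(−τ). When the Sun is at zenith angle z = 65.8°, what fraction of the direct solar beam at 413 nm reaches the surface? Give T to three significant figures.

0.473

sec 65.8° = 2.4395.
τ = 0.143 × (500/413)⁴ × 2.4395 = 0.143 × 2.1482 × 2.4395 = 0.7494.
T = exp(−0.7494) = 0.4727.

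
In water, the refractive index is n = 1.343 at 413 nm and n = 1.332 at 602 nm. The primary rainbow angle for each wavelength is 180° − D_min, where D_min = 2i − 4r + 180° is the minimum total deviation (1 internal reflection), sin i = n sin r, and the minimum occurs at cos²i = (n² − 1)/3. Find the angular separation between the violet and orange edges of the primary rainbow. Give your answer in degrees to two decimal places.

1.58°

At 413 nm (n = 1.343): cos²i = 0.26788 → i = 58.830°, r = 39.577°, D_min = 139.354°, rainbow angle = 40.646°.
At 602 nm (n = 1.332): cos²i = 0.25807 → i = 59.469°, r = 40.290°, D_min = 137.776°, rainbow angle = 42.224°.
Angular width = |40.646° − 42.224°| = 1.578°.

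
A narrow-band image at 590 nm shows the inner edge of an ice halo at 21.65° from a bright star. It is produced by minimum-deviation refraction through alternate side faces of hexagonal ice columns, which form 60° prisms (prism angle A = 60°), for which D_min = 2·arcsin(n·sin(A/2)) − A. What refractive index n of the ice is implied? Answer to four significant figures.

Rearranging: n = sin((D_min + A)/2) / sin(A/2).
(D_min + A)/2 = (21.65° + 60°)/2 = 40.825°.
n = sin 40.825° / sin 30° = 0.6538 / 0.5000 = 1.3075.

1.308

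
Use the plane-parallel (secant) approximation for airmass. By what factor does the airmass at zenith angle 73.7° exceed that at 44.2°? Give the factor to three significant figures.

2.55

X(73.7°)/X(44.2°) = sec 73.7° / sec 44.2° = cos 44.2° / cos 73.7° = 0.7169/0.2807 = 2.5543.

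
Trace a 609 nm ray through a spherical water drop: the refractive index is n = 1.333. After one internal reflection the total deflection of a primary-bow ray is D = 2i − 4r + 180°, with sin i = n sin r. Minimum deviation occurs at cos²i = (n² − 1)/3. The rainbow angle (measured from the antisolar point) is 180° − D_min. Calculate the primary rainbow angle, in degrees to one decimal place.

42.1°

cos²i = (1.77689 − 1)/3 = 0.25896; i = arccos(0.50888) = 59.410°.
sin r = sin 59.410°/1.333 = 0.64579; r = 40.225°.
D_min = 2·59.410° − 4·40.225° + 180° = 137.922°.
Rainbow angle = 180° − D_min = 42.078°.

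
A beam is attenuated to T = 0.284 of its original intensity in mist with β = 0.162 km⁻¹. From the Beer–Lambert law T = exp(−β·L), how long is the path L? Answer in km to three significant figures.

7.77 km

Beer–Lambert: T = exp(−βL) ⇒ L = −ln(T)/β = −ln(0.284)/0.162 = 1.2588/0.162 = 7.77 km.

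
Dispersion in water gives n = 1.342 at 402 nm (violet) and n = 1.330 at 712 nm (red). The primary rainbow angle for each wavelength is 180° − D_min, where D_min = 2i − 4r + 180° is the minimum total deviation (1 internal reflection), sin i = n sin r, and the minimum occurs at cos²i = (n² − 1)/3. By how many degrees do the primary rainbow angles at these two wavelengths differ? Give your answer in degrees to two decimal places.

1.73°

At 402 nm (n = 1.342): cos²i = 0.26699 → i = 58.888°, r = 39.641°, D_min = 139.213°, rainbow angle = 40.787°.
At 712 nm (n = 1.330): cos²i = 0.25630 → i = 59.585°, r = 40.422°, D_min = 137.484°, rainbow angle = 42.516°.
Angular width = |40.787° − 42.516°| = 1.729°.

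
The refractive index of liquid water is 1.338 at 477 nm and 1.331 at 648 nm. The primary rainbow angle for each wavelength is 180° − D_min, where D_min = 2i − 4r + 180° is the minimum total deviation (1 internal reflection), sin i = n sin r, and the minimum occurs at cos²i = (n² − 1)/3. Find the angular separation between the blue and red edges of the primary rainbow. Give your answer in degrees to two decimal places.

1.01°

At 477 nm (n = 1.338): cos²i = 0.26341 → i = 59.120°, r = 39.899°, D_min = 138.643°, rainbow angle = 41.357°.
At 648 nm (n = 1.331): cos²i = 0.25719 → i = 59.527°, r = 40.356°, D_min = 137.630°, rainbow angle = 42.370°.
Angular width = |41.357° − 42.370°| = 1.013°.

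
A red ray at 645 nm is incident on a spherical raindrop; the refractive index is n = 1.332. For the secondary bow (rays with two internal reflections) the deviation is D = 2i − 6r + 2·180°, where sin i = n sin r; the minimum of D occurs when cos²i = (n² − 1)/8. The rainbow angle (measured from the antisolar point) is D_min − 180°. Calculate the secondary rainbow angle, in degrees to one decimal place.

50.6°

cos²i = (1.77422 − 1)/8 = 0.09678; i = arccos(0.31109) = 71.875°.
sin r = sin 71.875°/1.332 = 0.71350; r = 45.520°.
D_min = 2·71.875° − 6·45.520° + 360° = 230.628°.
Rainbow angle = D_min − 180° = 50.628°.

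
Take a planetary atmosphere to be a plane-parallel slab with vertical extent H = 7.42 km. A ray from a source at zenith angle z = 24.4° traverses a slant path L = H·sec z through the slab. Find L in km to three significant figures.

sec z = 1/cos 24.4° = 1.0981.
L = 7.42 × 1.0981 = 8.148 km.

8.15 km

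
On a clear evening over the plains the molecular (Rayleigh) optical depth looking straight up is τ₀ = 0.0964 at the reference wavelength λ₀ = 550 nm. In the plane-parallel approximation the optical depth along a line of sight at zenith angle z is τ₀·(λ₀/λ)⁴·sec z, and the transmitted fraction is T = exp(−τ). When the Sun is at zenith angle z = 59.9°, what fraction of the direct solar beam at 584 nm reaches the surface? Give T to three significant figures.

0.860

sec 59.9° = 1.9940.
τ = 0.0964 × (550/584)⁴ × 1.9940 = 0.0964 × 0.7867 × 1.9940 = 0.1512.
T = exp(−0.1512) = 0.8597.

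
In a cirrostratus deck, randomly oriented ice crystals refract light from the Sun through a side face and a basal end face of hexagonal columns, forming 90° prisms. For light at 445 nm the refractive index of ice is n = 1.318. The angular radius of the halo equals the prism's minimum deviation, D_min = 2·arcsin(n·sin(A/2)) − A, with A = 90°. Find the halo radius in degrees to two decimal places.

47.49°

n·sin(A/2) = 1.318 × sin 45° = 1.318 × 0.7071 = 0.9320.
D_min = 2·arcsin(0.9320) − 90° = 2 × 68.743° − 90° = 47.487°.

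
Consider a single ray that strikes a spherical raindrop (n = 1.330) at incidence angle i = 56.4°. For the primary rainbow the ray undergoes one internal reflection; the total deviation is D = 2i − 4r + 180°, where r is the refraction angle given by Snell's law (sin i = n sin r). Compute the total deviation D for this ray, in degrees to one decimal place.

137.7°

sin r = sin 56.4° / 1.330 = 0.8329/1.330 = 0.6263; r = 38.77°.
D = 2·56.4° − 4·38.77° + 180° = 112.80° − 155.10° + 180° = 137.70°.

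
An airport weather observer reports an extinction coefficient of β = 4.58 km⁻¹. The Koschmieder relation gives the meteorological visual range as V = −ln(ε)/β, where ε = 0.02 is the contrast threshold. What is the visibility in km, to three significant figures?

0.854 km

V = −ln(0.02) / 4.58 = 3.912 / 4.58 = 0.8542 km.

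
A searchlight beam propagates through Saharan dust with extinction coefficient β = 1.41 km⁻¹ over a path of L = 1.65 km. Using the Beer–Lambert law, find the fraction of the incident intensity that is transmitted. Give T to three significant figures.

0.0976

τ = β·L = 1.41 × 1.65 = 2.3265.
T = exp(−2.3265) = 0.0976.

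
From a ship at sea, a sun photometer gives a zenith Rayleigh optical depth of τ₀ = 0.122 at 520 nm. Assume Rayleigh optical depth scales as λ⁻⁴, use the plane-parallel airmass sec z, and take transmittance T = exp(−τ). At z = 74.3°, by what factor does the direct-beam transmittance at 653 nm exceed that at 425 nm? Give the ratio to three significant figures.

Airmass: sec 74.3° = 3.6955.
τ(653 nm) = 0.122 × (520/653)⁴ × 3.6955 = 0.122 × 0.4021 × 3.6955 = 0.1813.
τ(425 nm) = 0.122 × (520/425)⁴ × 3.6955 = 0.122 × 2.2411 × 3.6955 = 1.0104.
T(653)/T(425) = exp(τ_B − τ_A) = exp(0.8291) = 2.2912.

2.29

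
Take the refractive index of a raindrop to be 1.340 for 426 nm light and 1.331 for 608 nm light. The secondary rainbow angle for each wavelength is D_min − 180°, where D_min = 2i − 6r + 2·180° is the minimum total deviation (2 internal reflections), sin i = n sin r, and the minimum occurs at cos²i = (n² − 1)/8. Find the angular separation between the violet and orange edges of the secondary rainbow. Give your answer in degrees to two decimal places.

At 426 nm (n = 1.340): cos²i = 0.09945 → i = 71.618°, r = 45.088°, D_min = 232.709°, rainbow angle = 52.709°.
At 608 nm (n = 1.331): cos²i = 0.09645 → i = 71.907°, r = 45.575°, D_min = 230.365°, rainbow angle = 50.365°.
Angular width = |52.709° − 50.365°| = 2.344°.

2.34°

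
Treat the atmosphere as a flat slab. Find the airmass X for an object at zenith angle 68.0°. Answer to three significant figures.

X = sec z = 1/cos 68.0° = 1/0.3746 = 2.6695.

2.67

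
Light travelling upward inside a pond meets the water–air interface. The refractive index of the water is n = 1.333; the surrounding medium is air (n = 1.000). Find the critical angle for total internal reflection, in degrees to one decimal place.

48.6°

sin θ_c = n_air / n = 1.000 / 1.333 = 0.7502.
θ_c = arcsin(0.7502) = 48.61°.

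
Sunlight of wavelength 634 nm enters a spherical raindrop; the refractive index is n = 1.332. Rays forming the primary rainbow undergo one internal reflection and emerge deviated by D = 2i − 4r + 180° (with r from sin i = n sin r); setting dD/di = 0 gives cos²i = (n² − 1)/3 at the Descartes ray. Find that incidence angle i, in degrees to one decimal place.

cos²i = (1.332² − 1)/3 = (1.77422 − 1)/3 = 0.25807.
cos i = 0.50801, so i = 59.469°.

59.5°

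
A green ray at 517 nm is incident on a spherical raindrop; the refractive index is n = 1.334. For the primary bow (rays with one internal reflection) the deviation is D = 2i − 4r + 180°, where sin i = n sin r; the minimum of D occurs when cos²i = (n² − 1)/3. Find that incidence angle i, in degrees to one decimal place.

59.4°

cos²i = (1.334² − 1)/3 = (1.77956 − 1)/3 = 0.25985.
cos i = 0.50976, so i = 59.352°.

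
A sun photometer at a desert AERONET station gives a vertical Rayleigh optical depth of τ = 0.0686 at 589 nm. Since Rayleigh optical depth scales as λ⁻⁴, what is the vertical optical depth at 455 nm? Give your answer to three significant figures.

τ(455 nm) = τ(589 nm) × (589/455)⁴ = 0.0686 × (1.2945)⁴ = 0.0686 × 2.8081 = 0.1926.

0.193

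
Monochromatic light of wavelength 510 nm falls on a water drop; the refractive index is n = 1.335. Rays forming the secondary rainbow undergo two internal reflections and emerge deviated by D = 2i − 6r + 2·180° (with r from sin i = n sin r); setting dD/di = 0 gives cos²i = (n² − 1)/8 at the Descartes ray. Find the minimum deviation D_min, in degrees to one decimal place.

cos²i = (1.78222 − 1)/8 = 0.09778; i = arccos(0.31269) = 71.778°.
sin r = sin 71.778°/1.335 = 0.71150; r = 45.357°.
D_min = 2·71.778° − 6·45.357° + 360° = 231.414°.

231.4°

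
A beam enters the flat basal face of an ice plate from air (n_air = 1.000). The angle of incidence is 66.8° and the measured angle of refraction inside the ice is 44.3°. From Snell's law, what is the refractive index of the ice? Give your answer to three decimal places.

1.316

n = sin θ_i / sin θ_r = sin 66.8° / sin 44.3° = 0.9191 / 0.6984 = 1.3160.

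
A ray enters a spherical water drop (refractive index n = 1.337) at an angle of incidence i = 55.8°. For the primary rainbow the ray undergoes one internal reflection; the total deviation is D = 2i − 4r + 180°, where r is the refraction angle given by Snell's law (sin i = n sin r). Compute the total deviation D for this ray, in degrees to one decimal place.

sin r = sin 55.8° / 1.337 = 0.8271/1.337 = 0.6186; r = 38.21°.
D = 2·55.8° − 4·38.21° + 180° = 111.60° − 152.86° + 180° = 138.74°.

138.7°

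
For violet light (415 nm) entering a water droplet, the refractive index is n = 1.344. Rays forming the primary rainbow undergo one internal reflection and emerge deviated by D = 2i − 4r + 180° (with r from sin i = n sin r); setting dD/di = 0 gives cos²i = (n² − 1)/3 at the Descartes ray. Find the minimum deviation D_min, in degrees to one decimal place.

cos²i = (1.80634 − 1)/3 = 0.26878; i = arccos(0.51844) = 58.772°.
sin r = sin 58.772°/1.344 = 0.63625; r = 39.512°.
D_min = 2·58.772° − 4·39.512° + 180° = 139.495°.

139.5°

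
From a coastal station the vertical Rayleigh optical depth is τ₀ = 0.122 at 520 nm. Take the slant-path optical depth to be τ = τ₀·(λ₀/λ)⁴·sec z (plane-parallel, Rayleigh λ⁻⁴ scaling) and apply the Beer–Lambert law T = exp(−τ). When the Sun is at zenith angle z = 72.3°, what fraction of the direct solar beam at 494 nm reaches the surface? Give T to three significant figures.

sec 72.3° = 3.2891.
τ = 0.122 × (520/494)⁴ × 3.2891 = 0.122 × 1.2277 × 3.2891 = 0.4927.
T = exp(−0.4927) = 0.6110.

0.611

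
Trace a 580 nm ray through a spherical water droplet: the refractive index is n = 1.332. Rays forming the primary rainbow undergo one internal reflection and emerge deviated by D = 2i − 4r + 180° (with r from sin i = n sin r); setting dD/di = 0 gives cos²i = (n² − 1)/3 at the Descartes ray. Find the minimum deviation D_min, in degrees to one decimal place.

137.8°

cos²i = (1.77422 − 1)/3 = 0.25807; i = arccos(0.50801) = 59.469°.
sin r = sin 59.469°/1.332 = 0.64666; r = 40.290°.
D_min = 2·59.469° − 4·40.290° + 180° = 137.776°.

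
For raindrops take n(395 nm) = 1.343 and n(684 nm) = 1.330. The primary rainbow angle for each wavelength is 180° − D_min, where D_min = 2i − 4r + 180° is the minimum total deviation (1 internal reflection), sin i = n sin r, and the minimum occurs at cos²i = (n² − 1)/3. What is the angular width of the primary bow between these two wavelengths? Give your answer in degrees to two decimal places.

At 395 nm (n = 1.343): cos²i = 0.26788 → i = 58.830°, r = 39.577°, D_min = 139.354°, rainbow angle = 40.646°.
At 684 nm (n = 1.330): cos²i = 0.25630 → i = 59.585°, r = 40.422°, D_min = 137.484°, rainbow angle = 42.516°.
Angular width = |40.646° − 42.516°| = 1.871°.

1.87°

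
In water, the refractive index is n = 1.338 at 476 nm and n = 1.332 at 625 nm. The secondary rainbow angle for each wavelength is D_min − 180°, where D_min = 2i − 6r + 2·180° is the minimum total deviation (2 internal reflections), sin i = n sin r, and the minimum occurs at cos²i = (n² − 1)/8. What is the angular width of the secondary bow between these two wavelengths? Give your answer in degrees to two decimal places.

1.56°

At 476 nm (n = 1.338): cos²i = 0.09878 → i = 71.682°, r = 45.195°, D_min = 232.193°, rainbow angle = 52.193°.
At 625 nm (n = 1.332): cos²i = 0.09678 → i = 71.875°, r = 45.520°, D_min = 230.628°, rainbow angle = 50.628°.
Angular width = |52.193° − 50.628°| = 1.564°.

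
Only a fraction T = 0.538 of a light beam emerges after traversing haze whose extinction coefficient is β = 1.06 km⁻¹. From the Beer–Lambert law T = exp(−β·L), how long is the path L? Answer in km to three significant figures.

Beer–Lambert: T = exp(−βL) ⇒ L = −ln(T)/β = −ln(0.538)/1.06 = 0.6199/1.06 = 0.5848 km.

0.585 km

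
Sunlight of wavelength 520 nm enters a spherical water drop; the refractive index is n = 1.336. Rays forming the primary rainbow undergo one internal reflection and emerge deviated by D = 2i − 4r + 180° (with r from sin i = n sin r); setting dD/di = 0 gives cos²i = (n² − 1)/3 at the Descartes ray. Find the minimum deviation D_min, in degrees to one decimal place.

cos²i = (1.78490 − 1)/3 = 0.26163; i = arccos(0.51150) = 59.236°.
sin r = sin 59.236°/1.336 = 0.64318; r = 40.029°.
D_min = 2·59.236° − 4·40.029° + 180° = 138.356°.

138.4°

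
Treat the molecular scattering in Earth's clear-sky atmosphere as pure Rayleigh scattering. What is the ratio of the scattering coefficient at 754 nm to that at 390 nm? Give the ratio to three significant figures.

Rayleigh scattering ∝ λ⁻⁴, so the ratio of coefficients is the inverse fourth power of the wavelength ratio.
σ(754)/σ(390) = (390/754)⁴ = (0.5172)⁴ = 0.07158.

0.0716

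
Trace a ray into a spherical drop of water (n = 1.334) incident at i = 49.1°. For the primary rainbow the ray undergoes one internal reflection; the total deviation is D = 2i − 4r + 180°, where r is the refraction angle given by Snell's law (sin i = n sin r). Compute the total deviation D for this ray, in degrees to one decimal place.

sin r = sin 49.1° / 1.334 = 0.7559/1.334 = 0.5666; r = 34.51°.
D = 2·49.1° − 4·34.51° + 180° = 98.20° − 138.06° + 180° = 140.14°.

140.1°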